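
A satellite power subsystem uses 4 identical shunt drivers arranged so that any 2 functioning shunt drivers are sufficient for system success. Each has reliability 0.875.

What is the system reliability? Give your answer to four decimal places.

R = Σ_{i=2}^{4} C(4,i) p^i (1−p)^{4−i} with p = 0.875
C(4,2)·0.875^2·0.125^2 = 0.071777
C(4,3)·0.875^3·0.125^1 = 0.334961
C(4,4)·0.875^4·0.125^0 = 0.586182
Sum = 0.9929

0.9929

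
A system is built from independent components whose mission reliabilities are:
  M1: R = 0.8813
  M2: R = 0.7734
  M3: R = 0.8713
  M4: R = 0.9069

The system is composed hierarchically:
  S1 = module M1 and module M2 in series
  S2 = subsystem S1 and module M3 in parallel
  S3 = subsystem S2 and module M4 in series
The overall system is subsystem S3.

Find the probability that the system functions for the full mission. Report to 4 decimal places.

Series (M1 and M2): 0.881300 × 0.773400 = 0.681597
Parallel ([0.681597] and M3): 1 − (1 − 0.681597)(1 − 0.871300) = 0.959022
Series ([0.959022] and M4): 0.959022 × 0.906900 = 0.8697

0.8697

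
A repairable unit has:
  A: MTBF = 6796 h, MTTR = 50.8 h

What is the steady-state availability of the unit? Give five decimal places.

0.99258

A(A) = MTBF/(MTBF+MTTR) = 6796/(6796+50.8) = 0.99258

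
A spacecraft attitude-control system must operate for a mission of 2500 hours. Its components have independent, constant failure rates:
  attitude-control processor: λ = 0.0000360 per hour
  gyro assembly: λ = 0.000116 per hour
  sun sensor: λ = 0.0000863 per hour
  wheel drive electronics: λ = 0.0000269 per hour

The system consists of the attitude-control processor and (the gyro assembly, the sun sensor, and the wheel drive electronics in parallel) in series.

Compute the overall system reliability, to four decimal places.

R(attitude-control processor) = exp(−0.0000360 × 2500) = 0.913931
R(gyro assembly) = exp(−0.000116 × 2500) = 0.748264
R(sun sensor) = exp(−0.0000863 × 2500) = 0.805937
R(wheel drive electronics) = exp(−0.0000269 × 2500) = 0.934961
Parallel (gyro assembly, sun sensor, and wheel drive electronics): 1 − (1 − 0.748264)(1 − 0.805937)(1 − 0.934961) = 0.996823
Series (attitude-control processor and [0.996823]): 0.913931 × 0.996823 = 0.9110

0.9110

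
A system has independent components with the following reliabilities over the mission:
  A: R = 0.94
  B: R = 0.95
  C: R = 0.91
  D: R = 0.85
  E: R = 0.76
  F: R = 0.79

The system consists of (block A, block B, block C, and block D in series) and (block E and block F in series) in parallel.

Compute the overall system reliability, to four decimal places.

Series (A, B, C, and D): 0.940000 × 0.950000 × 0.910000 × 0.850000 = 0.690736
Series (E and F): 0.760000 × 0.790000 = 0.600400
Parallel ([0.690736] and [0.600400]): 1 − (1 − 0.690736)(1 − 0.600400) = 0.8764

0.8764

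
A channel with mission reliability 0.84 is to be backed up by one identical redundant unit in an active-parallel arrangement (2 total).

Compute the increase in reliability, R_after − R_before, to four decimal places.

R_before = 0.84
R_after = 1 − (1 − 0.84)^2 = 0.9744
ΔR = 0.9744 − 0.84 = 0.1344

0.1344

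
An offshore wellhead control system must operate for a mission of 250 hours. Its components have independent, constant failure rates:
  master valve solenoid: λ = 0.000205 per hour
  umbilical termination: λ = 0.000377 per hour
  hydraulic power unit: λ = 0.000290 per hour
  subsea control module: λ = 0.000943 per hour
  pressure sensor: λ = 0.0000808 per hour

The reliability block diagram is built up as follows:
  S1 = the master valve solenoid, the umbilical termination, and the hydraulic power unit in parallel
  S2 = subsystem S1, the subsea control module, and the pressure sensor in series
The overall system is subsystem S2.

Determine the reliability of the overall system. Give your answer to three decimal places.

0.774

R(master valve solenoid) = exp(−0.000205 × 250) = 0.95004
R(umbilical termination) = exp(−0.000377 × 250) = 0.91006
R(hydraulic power unit) = exp(−0.000290 × 250) = 0.93007
R(subsea control module) = exp(−0.000943 × 250) = 0.78998
R(pressure sensor) = exp(−0.0000808 × 250) = 0.98000
Parallel (master valve solenoid, umbilical termination, and hydraulic power unit): 1 − (1 − 0.95004)(1 − 0.91006)(1 − 0.93007) = 0.99969
Series ([0.99969], subsea control module, and pressure sensor): 0.99969 × 0.78998 × 0.98000 = 0.774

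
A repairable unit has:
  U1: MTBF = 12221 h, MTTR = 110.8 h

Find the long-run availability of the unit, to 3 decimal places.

0.991

A(U1) = MTBF/(MTBF+MTTR) = 12221/(12221+110.8) = 0.991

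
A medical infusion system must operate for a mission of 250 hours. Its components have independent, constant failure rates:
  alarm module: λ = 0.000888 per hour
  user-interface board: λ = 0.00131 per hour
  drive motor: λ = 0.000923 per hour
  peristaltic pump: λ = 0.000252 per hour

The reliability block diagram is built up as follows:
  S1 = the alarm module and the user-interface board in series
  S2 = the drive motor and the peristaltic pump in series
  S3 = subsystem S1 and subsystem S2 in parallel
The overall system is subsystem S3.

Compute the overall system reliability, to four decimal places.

0.8924

R(alarm module) = exp(−0.000888 × 250) = 0.800915
R(user-interface board) = exp(−0.00131 × 250) = 0.720723
R(drive motor) = exp(−0.000923 × 250) = 0.793938
R(peristaltic pump) = exp(−0.000252 × 250) = 0.938943
Series (alarm module and user-interface board): 0.800915 × 0.720723 = 0.577238
Series (drive motor and peristaltic pump): 0.793938 × 0.938943 = 0.745463
Parallel ([0.577238] and [0.745463]): 1 − (1 − 0.577238)(1 − 0.745463) = 0.8924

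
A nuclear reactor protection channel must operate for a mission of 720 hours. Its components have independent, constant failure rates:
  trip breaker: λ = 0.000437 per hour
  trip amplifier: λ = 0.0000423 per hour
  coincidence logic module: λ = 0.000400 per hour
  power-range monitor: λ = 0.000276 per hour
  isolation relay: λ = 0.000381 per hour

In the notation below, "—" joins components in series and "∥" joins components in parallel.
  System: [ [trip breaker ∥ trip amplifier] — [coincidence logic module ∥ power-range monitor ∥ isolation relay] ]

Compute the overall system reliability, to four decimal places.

R(trip breaker) = exp(−0.000437 × 720) = 0.730052
R(trip amplifier) = exp(−0.0000423 × 720) = 0.970003
R(coincidence logic module) = exp(−0.000400 × 720) = 0.749762
R(power-range monitor) = exp(−0.000276 × 720) = 0.819779
R(isolation relay) = exp(−0.000381 × 720) = 0.760089
Parallel (trip breaker and trip amplifier): 1 − (1 − 0.730052)(1 − 0.970003) = 0.991902
Parallel (coincidence logic module, power-range monitor, and isolation relay): 1 − (1 − 0.749762)(1 − 0.819779)(1 − 0.760089) = 0.989180
Series ([0.991902] and [0.989180]): 0.991902 × 0.989180 = 0.9812

0.9812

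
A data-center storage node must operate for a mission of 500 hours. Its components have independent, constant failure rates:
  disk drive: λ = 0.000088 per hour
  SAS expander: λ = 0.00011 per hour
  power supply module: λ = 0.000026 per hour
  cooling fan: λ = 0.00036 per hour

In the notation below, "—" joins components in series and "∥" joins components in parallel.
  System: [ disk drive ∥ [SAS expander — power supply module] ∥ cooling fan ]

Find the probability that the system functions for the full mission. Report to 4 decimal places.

R(disk drive) = exp(−0.000088 × 500) = 0.956954
R(SAS expander) = exp(−0.00011 × 500) = 0.946485
R(power supply module) = exp(−0.000026 × 500) = 0.987084
R(cooling fan) = exp(−0.00036 × 500) = 0.835270
Series (SAS expander and power supply module): 0.946485 × 0.987084 = 0.934260
Parallel (disk drive, [0.934260], and cooling fan): 1 − (1 − 0.956954)(1 − 0.934260)(1 − 0.835270) = 0.9995

0.9995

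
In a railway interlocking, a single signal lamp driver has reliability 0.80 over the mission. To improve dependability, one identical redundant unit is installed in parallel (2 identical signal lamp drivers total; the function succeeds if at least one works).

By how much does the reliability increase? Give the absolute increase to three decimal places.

R_before = 0.80
R_after = 1 − (1 − 0.80)^2 = 0.960
ΔR = 0.960 − 0.80 = 0.160

0.160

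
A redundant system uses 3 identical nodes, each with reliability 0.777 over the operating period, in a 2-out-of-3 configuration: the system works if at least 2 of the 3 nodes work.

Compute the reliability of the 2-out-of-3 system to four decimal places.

0.8730

R = Σ_{i=2}^{3} C(3,i) p^i (1−p)^{3−i} with p = 0.777
C(3,2)·0.777^2·0.223^1 = 0.403895
C(3,3)·0.777^3·0.223^0 = 0.469097
Sum = 0.8730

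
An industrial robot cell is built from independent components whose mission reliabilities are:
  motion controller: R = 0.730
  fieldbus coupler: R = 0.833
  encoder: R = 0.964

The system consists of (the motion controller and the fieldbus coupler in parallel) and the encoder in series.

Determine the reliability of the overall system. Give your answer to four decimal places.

Parallel (motion controller and fieldbus coupler): 1 − (1 − 0.730000)(1 − 0.833000) = 0.954910
Series ([0.954910] and encoder): 0.954910 × 0.964000 = 0.9205

0.9205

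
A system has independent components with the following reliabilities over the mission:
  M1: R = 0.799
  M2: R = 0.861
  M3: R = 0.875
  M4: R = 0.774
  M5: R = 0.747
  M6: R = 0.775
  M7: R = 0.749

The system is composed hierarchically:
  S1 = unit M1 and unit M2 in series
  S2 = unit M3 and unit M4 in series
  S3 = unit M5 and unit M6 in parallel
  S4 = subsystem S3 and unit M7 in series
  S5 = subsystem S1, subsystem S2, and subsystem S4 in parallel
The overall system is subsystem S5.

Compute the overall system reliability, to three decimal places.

0.970

Series (M1 and M2): 0.79900 × 0.86100 = 0.68794
Series (M3 and M4): 0.87500 × 0.77400 = 0.67725
Parallel (M5 and M6): 1 − (1 − 0.74700)(1 − 0.77500) = 0.94308
Series ([0.94308] and M7): 0.94308 × 0.74900 = 0.70637
Parallel ([0.68794], [0.67725], and [0.70637]): 1 − (1 − 0.68794)(1 − 0.67725)(1 − 0.70637) = 0.970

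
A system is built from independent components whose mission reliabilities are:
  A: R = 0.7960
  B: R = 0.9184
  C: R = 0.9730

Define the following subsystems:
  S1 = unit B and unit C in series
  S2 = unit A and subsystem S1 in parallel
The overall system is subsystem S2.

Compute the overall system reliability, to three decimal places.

Series (B and C): 0.91840 × 0.97300 = 0.89360
Parallel (A and [0.89360]): 1 − (1 − 0.79600)(1 − 0.89360) = 0.978

0.978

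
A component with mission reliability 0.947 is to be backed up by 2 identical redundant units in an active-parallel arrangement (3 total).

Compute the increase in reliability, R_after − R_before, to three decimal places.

R_before = 0.947
R_after = 1 − (1 − 0.947)^3 = 1.000
ΔR = 1.000 − 0.947 = 0.053

0.053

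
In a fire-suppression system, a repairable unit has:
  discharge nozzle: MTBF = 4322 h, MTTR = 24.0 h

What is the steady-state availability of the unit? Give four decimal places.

A(discharge nozzle) = MTBF/(MTBF+MTTR) = 4322/(4322+24.0) = 0.9945

0.9945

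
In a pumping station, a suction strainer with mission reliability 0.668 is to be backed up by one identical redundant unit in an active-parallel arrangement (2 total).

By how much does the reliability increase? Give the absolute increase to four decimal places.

R_before = 0.668
R_after = 1 − (1 − 0.668)^2 = 0.8898
ΔR = 0.8898 − 0.668 = 0.2218

0.2218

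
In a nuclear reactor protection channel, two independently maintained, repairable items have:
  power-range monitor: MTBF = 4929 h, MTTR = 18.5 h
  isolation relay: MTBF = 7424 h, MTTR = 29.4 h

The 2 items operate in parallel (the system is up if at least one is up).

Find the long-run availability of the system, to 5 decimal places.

A(power-range monitor) = MTBF/(MTBF+MTTR) = 4929/(4929+18.5) = 0.996261
A(isolation relay) = MTBF/(MTBF+MTTR) = 7424/(7424+29.4) = 0.996055
Parallel availability: 1 − (1 − 0.996261)(1 − 0.996055) = 0.99999

0.99999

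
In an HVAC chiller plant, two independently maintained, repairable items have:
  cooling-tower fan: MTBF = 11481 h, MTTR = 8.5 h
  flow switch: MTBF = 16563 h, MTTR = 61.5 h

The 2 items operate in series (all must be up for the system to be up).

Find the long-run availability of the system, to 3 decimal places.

A(cooling-tower fan) = MTBF/(MTBF+MTTR) = 11481/(11481+8.5) = 0.999260
A(flow switch) = MTBF/(MTBF+MTTR) = 16563/(16563+61.5) = 0.996301
Series availability: 0.999260 × 0.996301 = 0.996

0.996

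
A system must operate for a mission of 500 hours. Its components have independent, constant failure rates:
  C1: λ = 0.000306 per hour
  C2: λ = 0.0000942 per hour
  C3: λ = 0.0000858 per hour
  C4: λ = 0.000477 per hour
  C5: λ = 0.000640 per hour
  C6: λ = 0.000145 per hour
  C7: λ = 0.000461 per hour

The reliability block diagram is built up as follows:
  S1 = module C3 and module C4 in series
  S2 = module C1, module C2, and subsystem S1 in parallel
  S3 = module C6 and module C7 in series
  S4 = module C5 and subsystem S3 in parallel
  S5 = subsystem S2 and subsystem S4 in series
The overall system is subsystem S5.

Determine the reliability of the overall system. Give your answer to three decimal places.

0.927

R(C1) = exp(−0.000306 × 500) = 0.85813
R(C2) = exp(−0.0000942 × 500) = 0.95399
R(C3) = exp(−0.0000858 × 500) = 0.95801
R(C4) = exp(−0.000477 × 500) = 0.78781
R(C5) = exp(−0.000640 × 500) = 0.72615
R(C6) = exp(−0.000145 × 500) = 0.93007
R(C7) = exp(−0.000461 × 500) = 0.79414
Series (C3 and C4): 0.95801 × 0.78781 = 0.75473
Parallel (C1, C2, and [0.75473]): 1 − (1 − 0.85813)(1 − 0.95399)(1 − 0.75473) = 0.99840
Series (C6 and C7): 0.93007 × 0.79414 = 0.73861
Parallel (C5 and [0.73861]): 1 − (1 − 0.72615)(1 − 0.73861) = 0.92842
Series ([0.99840] and [0.92842]): 0.99840 × 0.92842 = 0.927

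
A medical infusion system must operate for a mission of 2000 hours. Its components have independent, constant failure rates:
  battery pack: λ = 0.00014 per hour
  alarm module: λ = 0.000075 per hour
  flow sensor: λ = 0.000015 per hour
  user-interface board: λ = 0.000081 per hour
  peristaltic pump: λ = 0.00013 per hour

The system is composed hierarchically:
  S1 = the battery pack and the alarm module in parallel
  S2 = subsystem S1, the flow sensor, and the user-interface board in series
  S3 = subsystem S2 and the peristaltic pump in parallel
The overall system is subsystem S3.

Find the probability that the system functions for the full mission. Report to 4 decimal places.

0.9536

R(battery pack) = exp(−0.00014 × 2000) = 0.755784
R(alarm module) = exp(−0.000075 × 2000) = 0.860708
R(flow sensor) = exp(−0.000015 × 2000) = 0.970446
R(user-interface board) = exp(−0.000081 × 2000) = 0.850441
R(peristaltic pump) = exp(−0.00013 × 2000) = 0.771052
Parallel (battery pack and alarm module): 1 − (1 − 0.755784)(1 − 0.860708) = 0.965983
Series ([0.965983], flow sensor, and user-interface board): 0.965983 × 0.970446 × 0.850441 = 0.797233
Parallel ([0.797233] and peristaltic pump): 1 − (1 − 0.797233)(1 − 0.771052) = 0.9536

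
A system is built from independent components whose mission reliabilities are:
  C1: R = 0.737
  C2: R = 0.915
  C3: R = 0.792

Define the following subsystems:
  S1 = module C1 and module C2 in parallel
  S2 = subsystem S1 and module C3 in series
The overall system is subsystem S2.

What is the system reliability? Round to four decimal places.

0.7743

Parallel (C1 and C2): 1 − (1 − 0.737000)(1 − 0.915000) = 0.977645
Series ([0.977645] and C3): 0.977645 × 0.792000 = 0.7743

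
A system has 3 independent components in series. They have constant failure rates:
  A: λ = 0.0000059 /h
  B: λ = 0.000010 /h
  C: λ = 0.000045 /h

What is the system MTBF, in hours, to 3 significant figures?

16400

Series of exponential components: λ_sys = Σ λ_i
λ_sys = 0.0000059 + 0.000010 + 0.000045 = 6.0900e-05 /h
MTBF = 1 / λ_sys = 16400 h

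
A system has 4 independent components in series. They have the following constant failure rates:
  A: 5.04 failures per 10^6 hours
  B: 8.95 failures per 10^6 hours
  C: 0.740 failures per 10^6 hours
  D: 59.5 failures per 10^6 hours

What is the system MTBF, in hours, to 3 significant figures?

Series of exponential components: λ_sys = Σ λ_i
λ_sys = 0.00000504 + 0.00000895 + 0.000000740 + 0.0000595 = 7.4230e-05 /h
MTBF = 1 / λ_sys = 13500 h

13500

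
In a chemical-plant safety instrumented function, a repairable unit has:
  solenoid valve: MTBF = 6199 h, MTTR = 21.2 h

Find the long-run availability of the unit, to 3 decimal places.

A(solenoid valve) = MTBF/(MTBF+MTTR) = 6199/(6199+21.2) = 0.997

0.997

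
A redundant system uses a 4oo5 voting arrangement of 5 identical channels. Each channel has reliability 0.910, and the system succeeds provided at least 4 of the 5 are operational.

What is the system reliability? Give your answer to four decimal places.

0.9326

R = Σ_{i=4}^{5} C(5,i) p^i (1−p)^{5−i} with p = 0.910
C(5,4)·0.910^4·0.090^1 = 0.308587
C(5,5)·0.910^5·0.090^0 = 0.624032
Sum = 0.9326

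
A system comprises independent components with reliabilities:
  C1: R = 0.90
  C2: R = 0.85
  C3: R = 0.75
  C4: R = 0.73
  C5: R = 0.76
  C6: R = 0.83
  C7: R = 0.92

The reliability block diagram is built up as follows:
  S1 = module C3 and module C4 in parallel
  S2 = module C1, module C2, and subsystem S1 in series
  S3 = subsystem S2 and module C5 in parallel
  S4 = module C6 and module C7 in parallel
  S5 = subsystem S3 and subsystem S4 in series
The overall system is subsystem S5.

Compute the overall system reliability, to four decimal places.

Parallel (C3 and C4): 1 − (1 − 0.750000)(1 − 0.730000) = 0.932500
Series (C1, C2, and [0.932500]): 0.900000 × 0.850000 × 0.932500 = 0.713363
Parallel ([0.713363] and C5): 1 − (1 − 0.713363)(1 − 0.760000) = 0.931207
Parallel (C6 and C7): 1 − (1 − 0.830000)(1 − 0.920000) = 0.986400
Series ([0.931207] and [0.986400]): 0.931207 × 0.986400 = 0.9185

0.9185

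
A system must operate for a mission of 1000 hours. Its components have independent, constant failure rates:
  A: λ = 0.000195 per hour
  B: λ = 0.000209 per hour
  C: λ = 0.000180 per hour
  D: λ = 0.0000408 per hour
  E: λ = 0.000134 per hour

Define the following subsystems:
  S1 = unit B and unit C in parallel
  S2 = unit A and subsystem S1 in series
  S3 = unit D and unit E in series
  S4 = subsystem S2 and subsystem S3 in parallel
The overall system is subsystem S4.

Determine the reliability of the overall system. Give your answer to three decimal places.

0.967

R(A) = exp(−0.000195 × 1000) = 0.82283
R(B) = exp(−0.000209 × 1000) = 0.81140
R(C) = exp(−0.000180 × 1000) = 0.83527
R(D) = exp(−0.0000408 × 1000) = 0.96002
R(E) = exp(−0.000134 × 1000) = 0.87459
Parallel (B and C): 1 − (1 − 0.81140)(1 − 0.83527) = 0.96893
Series (A and [0.96893]): 0.82283 × 0.96893 = 0.79726
Series (D and E): 0.96002 × 0.87459 = 0.83962
Parallel ([0.79726] and [0.83962]): 1 − (1 − 0.79726)(1 − 0.83962) = 0.967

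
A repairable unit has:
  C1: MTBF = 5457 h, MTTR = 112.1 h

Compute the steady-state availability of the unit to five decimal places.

A(C1) = MTBF/(MTBF+MTTR) = 5457/(5457+112.1) = 0.97987

0.97987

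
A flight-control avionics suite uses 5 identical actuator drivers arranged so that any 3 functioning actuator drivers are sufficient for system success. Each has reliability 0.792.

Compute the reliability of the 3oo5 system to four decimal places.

0.9358

R = Σ_{i=3}^{5} C(5,i) p^i (1−p)^{5−i} with p = 0.792
C(5,3)·0.792^3·0.208^2 = 0.214933
C(5,4)·0.792^4·0.208^1 = 0.409199
C(5,5)·0.792^5·0.208^0 = 0.311620
Sum = 0.9358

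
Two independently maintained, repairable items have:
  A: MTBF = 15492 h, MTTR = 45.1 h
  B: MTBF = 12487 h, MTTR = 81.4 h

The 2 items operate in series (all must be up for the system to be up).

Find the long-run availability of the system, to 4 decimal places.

0.9906

A(A) = MTBF/(MTBF+MTTR) = 15492/(15492+45.1) = 0.997097
A(B) = MTBF/(MTBF+MTTR) = 12487/(12487+81.4) = 0.993523
Series availability: 0.997097 × 0.993523 = 0.9906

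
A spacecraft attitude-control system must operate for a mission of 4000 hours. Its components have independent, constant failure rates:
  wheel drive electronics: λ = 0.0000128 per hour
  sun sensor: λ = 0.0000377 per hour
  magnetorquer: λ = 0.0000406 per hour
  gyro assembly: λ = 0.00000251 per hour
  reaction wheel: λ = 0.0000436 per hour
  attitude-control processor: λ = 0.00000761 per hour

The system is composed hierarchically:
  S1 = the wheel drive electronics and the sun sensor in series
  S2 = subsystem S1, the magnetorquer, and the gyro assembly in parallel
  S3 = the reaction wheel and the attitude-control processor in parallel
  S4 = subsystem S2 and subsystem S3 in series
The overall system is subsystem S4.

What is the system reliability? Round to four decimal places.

R(wheel drive electronics) = exp(−0.0000128 × 4000) = 0.950089
R(sun sensor) = exp(−0.0000377 × 4000) = 0.860020
R(magnetorquer) = exp(−0.0000406 × 4000) = 0.850101
R(gyro assembly) = exp(−0.00000251 × 4000) = 0.990010
R(reaction wheel) = exp(−0.0000436 × 4000) = 0.839961
R(attitude-control processor) = exp(−0.00000761 × 4000) = 0.970019
Series (wheel drive electronics and sun sensor): 0.950089 × 0.860020 = 0.817096
Parallel ([0.817096], magnetorquer, and gyro assembly): 1 − (1 − 0.817096)(1 − 0.850101)(1 − 0.990010) = 0.999726
Parallel (reaction wheel and attitude-control processor): 1 − (1 − 0.839961)(1 − 0.970019) = 0.995202
Series ([0.999726] and [0.995202]): 0.999726 × 0.995202 = 0.9949

0.9949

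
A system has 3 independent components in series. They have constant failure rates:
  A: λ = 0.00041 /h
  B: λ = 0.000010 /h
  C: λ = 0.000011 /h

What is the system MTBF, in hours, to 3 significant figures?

Series of exponential components: λ_sys = Σ λ_i
λ_sys = 0.00041 + 0.000010 + 0.000011 = 4.3100e-04 /h
MTBF = 1 / λ_sys = 2320 h

2320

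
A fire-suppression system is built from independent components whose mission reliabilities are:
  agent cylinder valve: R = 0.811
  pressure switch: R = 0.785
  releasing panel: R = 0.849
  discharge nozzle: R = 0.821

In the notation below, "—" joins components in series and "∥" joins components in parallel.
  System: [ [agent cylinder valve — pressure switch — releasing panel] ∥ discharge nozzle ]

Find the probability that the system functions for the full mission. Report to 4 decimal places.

0.9178

Series (agent cylinder valve, pressure switch, and releasing panel): 0.811000 × 0.785000 × 0.849000 = 0.540503
Parallel ([0.540503] and discharge nozzle): 1 − (1 − 0.540503)(1 − 0.821000) = 0.9178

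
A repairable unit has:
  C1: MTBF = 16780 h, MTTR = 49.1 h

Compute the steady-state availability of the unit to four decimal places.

0.9971

A(C1) = MTBF/(MTBF+MTTR) = 16780/(16780+49.1) = 0.9971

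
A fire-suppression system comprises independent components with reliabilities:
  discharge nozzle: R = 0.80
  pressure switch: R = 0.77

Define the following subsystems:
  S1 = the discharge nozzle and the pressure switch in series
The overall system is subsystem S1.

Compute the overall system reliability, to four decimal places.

0.6160

Series (discharge nozzle and pressure switch): 0.800000 × 0.770000 = 0.6160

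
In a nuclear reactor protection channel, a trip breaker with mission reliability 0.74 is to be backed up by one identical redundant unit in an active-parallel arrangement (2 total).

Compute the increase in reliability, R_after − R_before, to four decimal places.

0.1924

R_before = 0.74
R_after = 1 − (1 − 0.74)^2 = 0.9324
ΔR = 0.9324 − 0.74 = 0.1924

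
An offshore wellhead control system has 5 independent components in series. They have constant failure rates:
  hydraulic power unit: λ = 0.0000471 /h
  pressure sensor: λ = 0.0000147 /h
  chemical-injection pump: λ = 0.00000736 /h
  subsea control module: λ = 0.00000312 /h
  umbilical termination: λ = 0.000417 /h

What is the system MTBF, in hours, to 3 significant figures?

Series of exponential components: λ_sys = Σ λ_i
λ_sys = 0.0000471 + 0.0000147 + 0.00000736 + 0.00000312 + 0.000417 = 4.8928e-04 /h
MTBF = 1 / λ_sys = 2040 h

2040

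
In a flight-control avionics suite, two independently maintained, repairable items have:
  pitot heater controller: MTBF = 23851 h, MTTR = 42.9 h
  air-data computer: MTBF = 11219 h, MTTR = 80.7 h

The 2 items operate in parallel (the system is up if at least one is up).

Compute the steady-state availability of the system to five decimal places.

A(pitot heater controller) = MTBF/(MTBF+MTTR) = 23851/(23851+42.9) = 0.998205
A(air-data computer) = MTBF/(MTBF+MTTR) = 11219/(11219+80.7) = 0.992858
Parallel availability: 1 − (1 − 0.998205)(1 − 0.992858) = 0.99999

0.99999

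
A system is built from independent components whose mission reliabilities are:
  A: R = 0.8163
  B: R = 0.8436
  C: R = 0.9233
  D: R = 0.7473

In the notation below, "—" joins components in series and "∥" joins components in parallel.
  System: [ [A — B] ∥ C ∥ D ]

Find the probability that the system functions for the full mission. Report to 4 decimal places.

Series (A and B): 0.816300 × 0.843600 = 0.688631
Parallel ([0.688631], C, and D): 1 − (1 − 0.688631)(1 − 0.923300)(1 − 0.747300) = 0.9940

0.9940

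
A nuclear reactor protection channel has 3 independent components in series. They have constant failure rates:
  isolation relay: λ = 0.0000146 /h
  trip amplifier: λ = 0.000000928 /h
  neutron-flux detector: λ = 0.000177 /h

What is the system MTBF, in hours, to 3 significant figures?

5190

Series of exponential components: λ_sys = Σ λ_i
λ_sys = 0.0000146 + 0.000000928 + 0.000177 = 1.9253e-04 /h
MTBF = 1 / λ_sys = 5190 h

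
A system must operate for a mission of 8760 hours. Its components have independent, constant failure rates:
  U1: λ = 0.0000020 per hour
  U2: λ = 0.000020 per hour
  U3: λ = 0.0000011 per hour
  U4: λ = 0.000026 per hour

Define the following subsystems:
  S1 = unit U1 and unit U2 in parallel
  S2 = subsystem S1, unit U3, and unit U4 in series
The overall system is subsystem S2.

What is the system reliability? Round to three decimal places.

R(U1) = exp(−0.0000020 × 8760) = 0.98263
R(U2) = exp(−0.000020 × 8760) = 0.83929
R(U3) = exp(−0.0000011 × 8760) = 0.99041
R(U4) = exp(−0.000026 × 8760) = 0.79632
Parallel (U1 and U2): 1 − (1 − 0.98263)(1 − 0.83929) = 0.99721
Series ([0.99721], U3, and U4): 0.99721 × 0.99041 × 0.79632 = 0.786

0.786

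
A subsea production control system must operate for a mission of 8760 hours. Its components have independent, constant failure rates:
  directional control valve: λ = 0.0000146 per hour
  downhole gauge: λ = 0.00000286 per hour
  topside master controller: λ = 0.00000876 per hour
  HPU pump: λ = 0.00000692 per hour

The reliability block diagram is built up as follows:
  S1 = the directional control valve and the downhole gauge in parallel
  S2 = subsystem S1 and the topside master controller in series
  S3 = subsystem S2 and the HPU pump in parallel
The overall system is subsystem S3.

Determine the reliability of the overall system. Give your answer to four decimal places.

0.9955

R(directional control valve) = exp(−0.0000146 × 8760) = 0.879945
R(downhole gauge) = exp(−0.00000286 × 8760) = 0.975258
R(topside master controller) = exp(−0.00000876 × 8760) = 0.926133
R(HPU pump) = exp(−0.00000692 × 8760) = 0.941182
Parallel (directional control valve and downhole gauge): 1 − (1 − 0.879945)(1 − 0.975258) = 0.997030
Series ([0.997030] and topside master controller): 0.997030 × 0.926133 = 0.923382
Parallel ([0.923382] and HPU pump): 1 − (1 − 0.923382)(1 − 0.941182) = 0.9955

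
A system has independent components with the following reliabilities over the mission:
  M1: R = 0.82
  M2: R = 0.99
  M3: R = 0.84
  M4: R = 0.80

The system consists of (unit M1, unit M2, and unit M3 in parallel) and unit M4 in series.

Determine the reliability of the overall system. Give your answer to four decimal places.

Parallel (M1, M2, and M3): 1 − (1 − 0.820000)(1 − 0.990000)(1 − 0.840000) = 0.999712
Series ([0.999712] and M4): 0.999712 × 0.800000 = 0.7998

0.7998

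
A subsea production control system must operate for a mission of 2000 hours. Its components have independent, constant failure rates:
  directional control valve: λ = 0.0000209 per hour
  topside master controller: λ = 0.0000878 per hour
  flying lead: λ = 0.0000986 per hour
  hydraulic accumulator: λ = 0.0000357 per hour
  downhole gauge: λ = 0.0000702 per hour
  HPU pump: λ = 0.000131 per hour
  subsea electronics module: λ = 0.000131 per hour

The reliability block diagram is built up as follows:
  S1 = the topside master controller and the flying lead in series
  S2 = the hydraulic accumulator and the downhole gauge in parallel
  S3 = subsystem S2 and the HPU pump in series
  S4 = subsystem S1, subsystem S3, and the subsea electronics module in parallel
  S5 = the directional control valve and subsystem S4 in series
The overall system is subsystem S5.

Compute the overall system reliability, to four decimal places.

0.9427

R(directional control valve) = exp(−0.0000209 × 2000) = 0.959062
R(topside master controller) = exp(−0.0000878 × 2000) = 0.838953
R(flying lead) = exp(−0.0000986 × 2000) = 0.821026
R(hydraulic accumulator) = exp(−0.0000357 × 2000) = 0.931089
R(downhole gauge) = exp(−0.0000702 × 2000) = 0.869011
R(HPU pump) = exp(−0.000131 × 2000) = 0.769511
R(subsea electronics module) = exp(−0.000131 × 2000) = 0.769511
Series (topside master controller and flying lead): 0.838953 × 0.821026 = 0.688802
Parallel (hydraulic accumulator and downhole gauge): 1 − (1 − 0.931089)(1 − 0.869011) = 0.990973
Series ([0.990973] and HPU pump): 0.990973 × 0.769511 = 0.762565
Parallel ([0.688802], [0.762565], and subsea electronics module): 1 − (1 − 0.688802)(1 − 0.762565)(1 − 0.769511) = 0.982969
Series (directional control valve and [0.982969]): 0.959062 × 0.982969 = 0.9427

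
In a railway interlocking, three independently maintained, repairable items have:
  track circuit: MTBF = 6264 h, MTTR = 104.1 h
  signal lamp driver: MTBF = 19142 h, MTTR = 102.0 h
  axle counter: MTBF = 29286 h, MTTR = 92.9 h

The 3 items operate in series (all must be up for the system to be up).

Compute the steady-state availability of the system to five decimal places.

A(track circuit) = MTBF/(MTBF+MTTR) = 6264/(6264+104.1) = 0.983653
A(signal lamp driver) = MTBF/(MTBF+MTTR) = 19142/(19142+102.0) = 0.994700
A(axle counter) = MTBF/(MTBF+MTTR) = 29286/(29286+92.9) = 0.996838
Series availability: 0.983653 × 0.994700 × 0.996838 = 0.97535

0.97535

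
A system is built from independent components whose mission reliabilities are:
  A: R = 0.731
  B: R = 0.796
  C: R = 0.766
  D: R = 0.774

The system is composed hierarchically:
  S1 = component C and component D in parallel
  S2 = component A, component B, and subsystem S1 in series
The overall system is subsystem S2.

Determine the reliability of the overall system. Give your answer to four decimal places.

0.5511

Parallel (C and D): 1 − (1 − 0.766000)(1 − 0.774000) = 0.947116
Series (A, B, and [0.947116]): 0.731000 × 0.796000 × 0.947116 = 0.5511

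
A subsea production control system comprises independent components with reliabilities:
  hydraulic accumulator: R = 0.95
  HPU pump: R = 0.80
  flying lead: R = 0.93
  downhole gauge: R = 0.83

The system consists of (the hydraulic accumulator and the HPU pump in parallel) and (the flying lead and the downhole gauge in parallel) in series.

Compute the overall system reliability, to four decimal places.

Parallel (hydraulic accumulator and HPU pump): 1 − (1 − 0.950000)(1 − 0.800000) = 0.990000
Parallel (flying lead and downhole gauge): 1 − (1 − 0.930000)(1 − 0.830000) = 0.988100
Series ([0.990000] and [0.988100]): 0.990000 × 0.988100 = 0.9782

0.9782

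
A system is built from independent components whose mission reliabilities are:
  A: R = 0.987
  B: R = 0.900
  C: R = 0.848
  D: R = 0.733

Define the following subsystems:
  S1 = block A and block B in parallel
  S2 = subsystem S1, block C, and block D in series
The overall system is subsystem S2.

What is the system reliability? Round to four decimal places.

0.6208

Parallel (A and B): 1 − (1 − 0.987000)(1 − 0.900000) = 0.998700
Series ([0.998700], C, and D): 0.998700 × 0.848000 × 0.733000 = 0.6208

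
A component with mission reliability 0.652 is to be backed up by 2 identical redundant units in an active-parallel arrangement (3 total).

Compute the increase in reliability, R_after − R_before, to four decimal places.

R_before = 0.652
R_after = 1 − (1 − 0.652)^3 = 0.9579
ΔR = 0.9579 − 0.652 = 0.3059

0.3059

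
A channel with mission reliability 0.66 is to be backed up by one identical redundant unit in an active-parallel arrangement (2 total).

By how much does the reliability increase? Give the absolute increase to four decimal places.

0.2244

R_before = 0.66
R_after = 1 − (1 − 0.66)^2 = 0.8844
ΔR = 0.8844 − 0.66 = 0.2244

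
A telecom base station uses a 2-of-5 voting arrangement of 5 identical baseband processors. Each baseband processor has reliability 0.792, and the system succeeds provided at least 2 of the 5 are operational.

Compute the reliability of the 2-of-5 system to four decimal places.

R = Σ_{i=2}^{5} C(5,i) p^i (1−p)^{5−i} with p = 0.792
C(5,2)·0.792^2·0.208^3 = 0.056447
C(5,3)·0.792^3·0.208^2 = 0.214933
C(5,4)·0.792^4·0.208^1 = 0.409199
C(5,5)·0.792^5·0.208^0 = 0.311620
Sum = 0.9922

0.9922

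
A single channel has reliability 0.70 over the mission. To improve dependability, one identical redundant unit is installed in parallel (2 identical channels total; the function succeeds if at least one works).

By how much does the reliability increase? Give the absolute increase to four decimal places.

0.2100

R_before = 0.70
R_after = 1 − (1 − 0.70)^2 = 0.9100
ΔR = 0.9100 − 0.70 = 0.2100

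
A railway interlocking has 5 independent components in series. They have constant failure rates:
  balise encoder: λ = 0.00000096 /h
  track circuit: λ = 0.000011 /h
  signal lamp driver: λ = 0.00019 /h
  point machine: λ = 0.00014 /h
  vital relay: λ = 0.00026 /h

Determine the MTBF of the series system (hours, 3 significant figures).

Series of exponential components: λ_sys = Σ λ_i
λ_sys = 0.00000096 + 0.000011 + 0.00019 + 0.00014 + 0.00026 = 6.0196e-04 /h
MTBF = 1 / λ_sys = 1660 h

1660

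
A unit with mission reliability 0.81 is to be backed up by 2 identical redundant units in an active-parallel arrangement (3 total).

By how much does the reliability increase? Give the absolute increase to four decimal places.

R_before = 0.81
R_after = 1 − (1 − 0.81)^3 = 0.9931
ΔR = 0.9931 − 0.81 = 0.1831

0.1831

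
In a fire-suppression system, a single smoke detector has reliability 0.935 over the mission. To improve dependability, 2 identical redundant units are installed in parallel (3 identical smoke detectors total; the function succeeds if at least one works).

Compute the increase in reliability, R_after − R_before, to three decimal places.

0.065

R_before = 0.935
R_after = 1 − (1 − 0.935)^3 = 1.000
ΔR = 1.000 − 0.935 = 0.065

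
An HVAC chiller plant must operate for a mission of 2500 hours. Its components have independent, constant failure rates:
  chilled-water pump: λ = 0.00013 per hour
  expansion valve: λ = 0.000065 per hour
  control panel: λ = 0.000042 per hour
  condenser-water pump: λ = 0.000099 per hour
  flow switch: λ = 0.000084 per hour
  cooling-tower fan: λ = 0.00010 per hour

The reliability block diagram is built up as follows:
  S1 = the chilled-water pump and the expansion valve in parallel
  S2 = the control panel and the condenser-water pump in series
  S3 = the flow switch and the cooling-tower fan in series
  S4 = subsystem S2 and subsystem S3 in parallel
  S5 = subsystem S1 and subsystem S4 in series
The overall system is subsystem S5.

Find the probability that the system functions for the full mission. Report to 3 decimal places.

0.853

R(chilled-water pump) = exp(−0.00013 × 2500) = 0.72253
R(expansion valve) = exp(−0.000065 × 2500) = 0.85002
R(control panel) = exp(−0.000042 × 2500) = 0.90032
R(condenser-water pump) = exp(−0.000099 × 2500) = 0.78075
R(flow switch) = exp(−0.000084 × 2500) = 0.81058
R(cooling-tower fan) = exp(−0.00010 × 2500) = 0.77880
Parallel (chilled-water pump and expansion valve): 1 − (1 − 0.72253)(1 − 0.85002) = 0.95839
Series (control panel and condenser-water pump): 0.90032 × 0.78075 = 0.70292
Series (flow switch and cooling-tower fan): 0.81058 × 0.77880 = 0.63128
Parallel ([0.70292] and [0.63128]): 1 − (1 − 0.70292)(1 − 0.63128) = 0.89046
Series ([0.95839] and [0.89046]): 0.95839 × 0.89046 = 0.853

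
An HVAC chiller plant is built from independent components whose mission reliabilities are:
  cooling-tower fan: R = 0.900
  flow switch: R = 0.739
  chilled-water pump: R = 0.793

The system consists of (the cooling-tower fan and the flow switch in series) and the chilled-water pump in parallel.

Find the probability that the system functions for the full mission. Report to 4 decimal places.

Series (cooling-tower fan and flow switch): 0.900000 × 0.739000 = 0.665100
Parallel ([0.665100] and chilled-water pump): 1 − (1 − 0.665100)(1 − 0.793000) = 0.9307

0.9307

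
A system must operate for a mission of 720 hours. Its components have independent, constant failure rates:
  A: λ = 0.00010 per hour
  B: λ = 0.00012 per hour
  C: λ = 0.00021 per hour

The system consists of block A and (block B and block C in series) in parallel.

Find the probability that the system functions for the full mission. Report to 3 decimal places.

R(A) = exp(−0.00010 × 720) = 0.93053
R(B) = exp(−0.00012 × 720) = 0.91723
R(C) = exp(−0.00021 × 720) = 0.85968
Series (B and C): 0.91723 × 0.85968 = 0.78852
Parallel (A and [0.78852]): 1 − (1 − 0.93053)(1 − 0.78852) = 0.985

0.985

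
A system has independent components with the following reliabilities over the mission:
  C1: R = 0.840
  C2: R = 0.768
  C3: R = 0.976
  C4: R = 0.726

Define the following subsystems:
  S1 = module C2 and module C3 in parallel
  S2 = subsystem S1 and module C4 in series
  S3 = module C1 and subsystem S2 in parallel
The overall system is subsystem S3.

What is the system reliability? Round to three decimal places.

0.956

Parallel (C2 and C3): 1 − (1 − 0.76800)(1 − 0.97600) = 0.99443
Series ([0.99443] and C4): 0.99443 × 0.72600 = 0.72196
Parallel (C1 and [0.72196]): 1 − (1 − 0.84000)(1 − 0.72196) = 0.956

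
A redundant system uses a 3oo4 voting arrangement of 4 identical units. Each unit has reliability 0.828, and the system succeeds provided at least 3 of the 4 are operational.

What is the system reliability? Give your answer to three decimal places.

0.861

R = Σ_{i=3}^{4} C(4,i) p^i (1−p)^{4−i} with p = 0.828
C(4,3)·0.828^3·0.172^1 = 0.39055
C(4,4)·0.828^4·0.172^0 = 0.47003
Sum = 0.861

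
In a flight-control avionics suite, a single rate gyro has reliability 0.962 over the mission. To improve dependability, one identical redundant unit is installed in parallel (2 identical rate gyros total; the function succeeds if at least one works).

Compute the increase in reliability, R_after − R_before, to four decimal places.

0.0366

R_before = 0.962
R_after = 1 − (1 − 0.962)^2 = 0.9986
ΔR = 0.9986 − 0.962 = 0.0366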